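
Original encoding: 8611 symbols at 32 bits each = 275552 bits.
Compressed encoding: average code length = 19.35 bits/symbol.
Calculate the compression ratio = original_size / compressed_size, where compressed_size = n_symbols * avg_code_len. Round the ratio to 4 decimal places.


original_size = n_symbols * orig_bits = 8611 * 32 = 275552 bits
compressed_size = n_symbols * avg_code_len = 8611 * 19.35 = 166622.85 bits
ratio = original_size / compressed_size = 275552 / 166622.85 = 1.6537

Compression ratio = 1.6537


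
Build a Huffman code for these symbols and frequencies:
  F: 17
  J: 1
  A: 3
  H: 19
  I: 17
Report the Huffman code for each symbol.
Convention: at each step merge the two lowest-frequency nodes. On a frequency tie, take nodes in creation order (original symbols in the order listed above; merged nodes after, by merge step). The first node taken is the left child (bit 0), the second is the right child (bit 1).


Huffman tree construction:
Step 1: Merge J(1) + A(3) = 4
Step 2: Merge (J+A)(4) + F(17) = 21
Step 3: Merge I(17) + H(19) = 36
Step 4: Merge ((J+A)+F)(21) + (I+H)(36) = 57
Read each symbol's code off the tree from the root (left child = 0, right child = 1).

Codes:
  F: 01 (length 2)
  J: 000 (length 3)
  A: 001 (length 3)
  H: 11 (length 2)
  I: 10 (length 2)
Average code length: 118/57 = 2.0702 bits/symbol


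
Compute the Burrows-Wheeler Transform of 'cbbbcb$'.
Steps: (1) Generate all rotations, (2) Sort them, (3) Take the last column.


Rotations (sorted):
  0: $cbbbcb -> last char: b
  1: b$cbbbc -> last char: c
  2: bbbcb$c -> last char: c
  3: bbcb$cb -> last char: b
  4: bcb$cbb -> last char: b
  5: cb$cbbb -> last char: b
  6: cbbbcb$ -> last char: $


BWT = bccbbb$


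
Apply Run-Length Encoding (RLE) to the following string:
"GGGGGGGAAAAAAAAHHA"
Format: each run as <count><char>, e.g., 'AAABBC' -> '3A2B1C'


Scanning runs left to right:
  i=0: run of 'G' x 7 -> '7G'
  i=7: run of 'A' x 8 -> '8A'
  i=15: run of 'H' x 2 -> '2H'
  i=17: run of 'A' x 1 -> '1A'

RLE = 7G8A2H1A


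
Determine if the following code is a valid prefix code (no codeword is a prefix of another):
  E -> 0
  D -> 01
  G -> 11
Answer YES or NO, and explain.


Checking each pair (does one codeword prefix another?):
  E='0' vs D='01': prefix -- VIOLATION

NO -- this is NOT a valid prefix code. E (0) is a prefix of D (01).


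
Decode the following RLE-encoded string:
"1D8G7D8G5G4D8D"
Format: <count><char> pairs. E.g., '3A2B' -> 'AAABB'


Expanding each <count><char> pair:
  1D -> 'D'
  8G -> 'GGGGGGGG'
  7D -> 'DDDDDDD'
  8G -> 'GGGGGGGG'
  5G -> 'GGGGG'
  4D -> 'DDDD'
  8D -> 'DDDDDDDD'

Decoded = DGGGGGGGGDDDDDDDGGGGGGGGGGGGGDDDDDDDDDDDD


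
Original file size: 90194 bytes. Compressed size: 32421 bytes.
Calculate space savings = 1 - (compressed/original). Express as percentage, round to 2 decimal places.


ratio = compressed/original = 32421/90194 = 0.359459
savings = 1 - ratio = 1 - 0.359459 = 0.640541
as a percentage: 0.640541 * 100 = 64.05%

Space savings = 1 - 32421/90194 = 64.05%


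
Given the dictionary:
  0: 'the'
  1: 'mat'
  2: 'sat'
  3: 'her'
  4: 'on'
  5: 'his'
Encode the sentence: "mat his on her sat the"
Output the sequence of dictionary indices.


Look up each word in the dictionary:
  'mat' -> 1
  'his' -> 5
  'on' -> 4
  'her' -> 3
  'sat' -> 2
  'the' -> 0

Encoded: [1, 5, 4, 3, 2, 0]


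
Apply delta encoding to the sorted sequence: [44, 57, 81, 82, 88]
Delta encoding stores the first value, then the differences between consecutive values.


First value: 44
Deltas:
  57 - 44 = 13
  81 - 57 = 24
  82 - 81 = 1
  88 - 82 = 6


Delta encoded: [44, 13, 24, 1, 6]


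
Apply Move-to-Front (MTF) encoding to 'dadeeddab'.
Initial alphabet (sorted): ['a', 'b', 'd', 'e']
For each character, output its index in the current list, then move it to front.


MTF encoding:
'd': index 2 in ['a', 'b', 'd', 'e'] -> ['d', 'a', 'b', 'e']
'a': index 1 in ['d', 'a', 'b', 'e'] -> ['a', 'd', 'b', 'e']
'd': index 1 in ['a', 'd', 'b', 'e'] -> ['d', 'a', 'b', 'e']
'e': index 3 in ['d', 'a', 'b', 'e'] -> ['e', 'd', 'a', 'b']
'e': index 0 in ['e', 'd', 'a', 'b'] -> ['e', 'd', 'a', 'b']
'd': index 1 in ['e', 'd', 'a', 'b'] -> ['d', 'e', 'a', 'b']
'd': index 0 in ['d', 'e', 'a', 'b'] -> ['d', 'e', 'a', 'b']
'a': index 2 in ['d', 'e', 'a', 'b'] -> ['a', 'd', 'e', 'b']
'b': index 3 in ['a', 'd', 'e', 'b'] -> ['b', 'a', 'd', 'e']


Output: [2, 1, 1, 3, 0, 1, 0, 2, 3]


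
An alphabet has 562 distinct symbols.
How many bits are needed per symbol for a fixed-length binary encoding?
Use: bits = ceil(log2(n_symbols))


log2(562) = 9.1344
Bracket: 2^9 = 512 < 562 <= 2^10 = 1024
So ceil(log2(562)) = 10

bits = ceil(log2(562)) = ceil(9.1344) = 10 bits


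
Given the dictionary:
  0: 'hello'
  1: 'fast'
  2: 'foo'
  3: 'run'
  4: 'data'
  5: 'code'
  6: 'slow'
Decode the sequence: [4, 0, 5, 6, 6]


Look up each index in the dictionary:
  4 -> 'data'
  0 -> 'hello'
  5 -> 'code'
  6 -> 'slow'
  6 -> 'slow'

Decoded: "data hello code slow slow"


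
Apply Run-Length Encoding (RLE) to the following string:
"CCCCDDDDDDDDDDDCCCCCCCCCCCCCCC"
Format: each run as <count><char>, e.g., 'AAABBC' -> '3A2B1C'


Scanning runs left to right:
  i=0: run of 'C' x 4 -> '4C'
  i=4: run of 'D' x 11 -> '11D'
  i=15: run of 'C' x 15 -> '15C'

RLE = 4C11D15C


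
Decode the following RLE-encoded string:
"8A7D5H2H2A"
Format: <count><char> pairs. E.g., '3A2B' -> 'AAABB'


Expanding each <count><char> pair:
  8A -> 'AAAAAAAA'
  7D -> 'DDDDDDD'
  5H -> 'HHHHH'
  2H -> 'HH'
  2A -> 'AA'

Decoded = AAAAAAAADDDDDDDHHHHHHHAA


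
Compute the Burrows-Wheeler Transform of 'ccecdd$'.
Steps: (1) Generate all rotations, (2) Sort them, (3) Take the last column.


Rotations (sorted):
  0: $ccecdd -> last char: d
  1: ccecdd$ -> last char: $
  2: cdd$cce -> last char: e
  3: cecdd$c -> last char: c
  4: d$ccecd -> last char: d
  5: dd$ccec -> last char: c
  6: ecdd$cc -> last char: c


BWT = d$ecdcc


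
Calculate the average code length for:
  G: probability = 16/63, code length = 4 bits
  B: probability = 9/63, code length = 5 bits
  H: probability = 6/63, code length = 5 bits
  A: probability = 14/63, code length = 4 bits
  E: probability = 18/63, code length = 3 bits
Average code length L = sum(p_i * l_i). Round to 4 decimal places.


Weighted contributions p_i * l_i:
  G: (16/63) * 4 = 64/63
  B: (9/63) * 5 = 45/63
  H: (6/63) * 5 = 30/63
  A: (14/63) * 4 = 56/63
  E: (18/63) * 3 = 54/63
Sum = (64 + 45 + 30 + 56 + 54)/63 = 249/63

L = 249/63 = 3.9524 bits/symbol


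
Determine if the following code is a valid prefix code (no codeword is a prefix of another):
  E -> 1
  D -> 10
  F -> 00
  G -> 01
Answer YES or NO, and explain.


Checking each pair (does one codeword prefix another?):
  E='1' vs D='10': prefix -- VIOLATION

NO -- this is NOT a valid prefix code. E (1) is a prefix of D (10).


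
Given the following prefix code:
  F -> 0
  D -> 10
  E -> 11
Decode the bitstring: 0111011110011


Decoding step by step:
Bits 0 -> F
Bits 11 -> E
Bits 10 -> D
Bits 11 -> E
Bits 11 -> E
Bits 0 -> F
Bits 0 -> F
Bits 11 -> E


Decoded message: FEDEEFFE


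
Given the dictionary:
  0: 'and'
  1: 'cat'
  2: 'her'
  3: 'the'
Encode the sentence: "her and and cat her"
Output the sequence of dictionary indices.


Look up each word in the dictionary:
  'her' -> 2
  'and' -> 0
  'and' -> 0
  'cat' -> 1
  'her' -> 2

Encoded: [2, 0, 0, 1, 2]


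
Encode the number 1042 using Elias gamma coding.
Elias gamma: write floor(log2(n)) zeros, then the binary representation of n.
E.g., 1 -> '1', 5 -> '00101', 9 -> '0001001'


num_bits = floor(log2(1042)) + 1 = 11
leading_zeros = num_bits - 1 = 10
binary(1042) = 10000010010

Elias gamma(1042) = '0000000000' + '10000010010' = 000000000010000010010 (21 bits)


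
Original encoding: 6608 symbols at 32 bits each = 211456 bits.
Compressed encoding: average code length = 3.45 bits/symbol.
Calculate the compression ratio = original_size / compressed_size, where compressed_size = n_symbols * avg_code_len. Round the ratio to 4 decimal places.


original_size = n_symbols * orig_bits = 6608 * 32 = 211456 bits
compressed_size = n_symbols * avg_code_len = 6608 * 3.45 = 22797.6 bits
ratio = original_size / compressed_size = 211456 / 22797.6 = 9.2754

Compression ratio = 9.2754


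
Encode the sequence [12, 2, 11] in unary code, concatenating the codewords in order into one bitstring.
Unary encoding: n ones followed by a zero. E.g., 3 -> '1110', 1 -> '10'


Encode each number as n ones followed by a terminating 0:
  12 -> 1111111111110 (13 bits)
  2 -> 110 (3 bits)
  11 -> 111111111110 (12 bits)
Total length = 13 + 3 + 12 = 28 bits.

Unary([12, 2, 11]) = 1111111111110110111111111110 (28 bits)


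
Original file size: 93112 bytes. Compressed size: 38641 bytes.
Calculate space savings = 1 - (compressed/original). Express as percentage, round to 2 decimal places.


ratio = compressed/original = 38641/93112 = 0.414995
savings = 1 - ratio = 1 - 0.414995 = 0.585005
as a percentage: 0.585005 * 100 = 58.5%

Space savings = 1 - 38641/93112 = 58.5%


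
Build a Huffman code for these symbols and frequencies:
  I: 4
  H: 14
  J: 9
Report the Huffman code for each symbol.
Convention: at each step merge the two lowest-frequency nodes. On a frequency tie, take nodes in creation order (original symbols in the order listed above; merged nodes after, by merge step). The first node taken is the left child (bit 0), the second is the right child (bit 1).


Huffman tree construction:
Step 1: Merge I(4) + J(9) = 13
Step 2: Merge (I+J)(13) + H(14) = 27
Read each symbol's code off the tree from the root (left child = 0, right child = 1).

Codes:
  I: 00 (length 2)
  H: 1 (length 1)
  J: 01 (length 2)
Average code length: 40/27 = 1.4815 bits/symbol


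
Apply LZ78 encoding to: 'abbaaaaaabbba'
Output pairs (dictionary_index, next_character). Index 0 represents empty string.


LZ78 encoding steps:
Dictionary: {0: ''}
Step 1: w='' (idx 0), next='a' -> output (0, 'a'), add 'a' as idx 1
Step 2: w='' (idx 0), next='b' -> output (0, 'b'), add 'b' as idx 2
Step 3: w='b' (idx 2), next='a' -> output (2, 'a'), add 'ba' as idx 3
Step 4: w='a' (idx 1), next='a' -> output (1, 'a'), add 'aa' as idx 4
Step 5: w='aa' (idx 4), next='a' -> output (4, 'a'), add 'aaa' as idx 5
Step 6: w='b' (idx 2), next='b' -> output (2, 'b'), add 'bb' as idx 6
Step 7: w='ba' (idx 3), end of input -> output (3, '')


Encoded: [(0, 'a'), (0, 'b'), (2, 'a'), (1, 'a'), (4, 'a'), (2, 'b'), (3, '')]


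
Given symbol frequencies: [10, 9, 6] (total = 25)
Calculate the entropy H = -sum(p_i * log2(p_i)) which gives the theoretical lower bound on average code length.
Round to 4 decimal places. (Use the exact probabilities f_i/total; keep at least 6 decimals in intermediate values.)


Per-symbol terms -p_i * log2(p_i) with p_i = f_i/25:
  p = 10/25 = 0.400000: log2(p) = -1.321928, -p*log2(p) = 0.528771
  p = 9/25 = 0.360000: log2(p) = -1.473931, -p*log2(p) = 0.530615
  p = 6/25 = 0.240000: log2(p) = -2.058894, -p*log2(p) = 0.494134
H = 0.528771 + 0.530615 + 0.494134 = 1.553520

H = 1.5535 bits/symbol


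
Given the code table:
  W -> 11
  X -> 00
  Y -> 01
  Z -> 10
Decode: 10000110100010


Decoding:
10 -> Z
00 -> X
01 -> Y
10 -> Z
10 -> Z
00 -> X
10 -> Z


Result: ZXYZZXZ


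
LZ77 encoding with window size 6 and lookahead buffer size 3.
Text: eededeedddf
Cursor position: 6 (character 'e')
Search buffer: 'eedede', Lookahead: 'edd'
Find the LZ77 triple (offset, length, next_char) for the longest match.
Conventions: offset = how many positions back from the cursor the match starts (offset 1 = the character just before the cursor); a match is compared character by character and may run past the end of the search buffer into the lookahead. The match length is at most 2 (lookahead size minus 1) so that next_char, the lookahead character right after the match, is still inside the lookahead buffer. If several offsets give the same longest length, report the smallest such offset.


Try each offset into the search buffer:
  offset=1 (pos 5, char 'e'): match length 1
  offset=2 (pos 4, char 'd'): match length 0
  offset=3 (pos 3, char 'e'): match length 2
  offset=4 (pos 2, char 'd'): match length 0
  offset=5 (pos 1, char 'e'): match length 2
  offset=6 (pos 0, char 'e'): match length 1
Longest match has length 2, found at offsets 3, 5; take the smallest, offset 3.
next_char = character at position 6 + 2 = 8 -> 'd'

Best match: offset=3, length=2 (matching 'ed' starting at position 3)
LZ77 triple: (3, 2, 'd')


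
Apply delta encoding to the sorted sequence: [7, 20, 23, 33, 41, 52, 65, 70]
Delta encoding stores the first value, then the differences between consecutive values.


First value: 7
Deltas:
  20 - 7 = 13
  23 - 20 = 3
  33 - 23 = 10
  41 - 33 = 8
  52 - 41 = 11
  65 - 52 = 13
  70 - 65 = 5


Delta encoded: [7, 13, 3, 10, 8, 11, 13, 5]


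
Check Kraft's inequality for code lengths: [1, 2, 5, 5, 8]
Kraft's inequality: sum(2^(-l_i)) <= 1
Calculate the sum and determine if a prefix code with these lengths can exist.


Sum = 2^(-1) + 2^(-2) + 2^(-5) + 2^(-5) + 2^(-8)
    = 0.5 + 0.25 + 0.03125 + 0.03125 + 0.00390625
    = 209/256 = 0.81640625
Since 0.81640625 <= 1, Kraft's inequality IS satisfied.
A prefix code with these lengths CAN exist.

Kraft sum = 0.81640625. Satisfied.


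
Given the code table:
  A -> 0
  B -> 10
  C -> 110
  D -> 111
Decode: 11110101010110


Decoding:
111 -> D
10 -> B
10 -> B
10 -> B
10 -> B
110 -> C


Result: DBBBBC


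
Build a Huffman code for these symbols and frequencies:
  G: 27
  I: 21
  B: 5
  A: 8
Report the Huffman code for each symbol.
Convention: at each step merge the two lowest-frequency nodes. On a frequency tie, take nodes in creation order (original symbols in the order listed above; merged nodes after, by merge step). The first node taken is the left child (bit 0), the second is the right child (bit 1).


Huffman tree construction:
Step 1: Merge B(5) + A(8) = 13
Step 2: Merge (B+A)(13) + I(21) = 34
Step 3: Merge G(27) + ((B+A)+I)(34) = 61
Read each symbol's code off the tree from the root (left child = 0, right child = 1).

Codes:
  G: 0 (length 1)
  I: 11 (length 2)
  B: 100 (length 3)
  A: 101 (length 3)
Average code length: 108/61 = 1.7705 bits/symbol


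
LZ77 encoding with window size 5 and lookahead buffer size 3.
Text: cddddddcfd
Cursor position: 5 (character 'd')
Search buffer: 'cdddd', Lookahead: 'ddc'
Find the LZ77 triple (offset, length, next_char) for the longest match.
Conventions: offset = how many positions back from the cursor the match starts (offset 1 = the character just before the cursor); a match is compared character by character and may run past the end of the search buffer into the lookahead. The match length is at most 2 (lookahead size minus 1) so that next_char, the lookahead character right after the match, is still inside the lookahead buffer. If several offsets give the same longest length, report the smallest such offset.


Try each offset into the search buffer:
  offset=1 (pos 4, char 'd'): match length 2
  offset=2 (pos 3, char 'd'): match length 2
  offset=3 (pos 2, char 'd'): match length 2
  offset=4 (pos 1, char 'd'): match length 2
  offset=5 (pos 0, char 'c'): match length 0
Longest match has length 2, found at offsets 1, 2, 3, 4; take the smallest, offset 1.
next_char = character at position 5 + 2 = 7 -> 'c'

Best match: offset=1, length=2 (matching 'dd' starting at position 4)
LZ77 triple: (1, 2, 'c')


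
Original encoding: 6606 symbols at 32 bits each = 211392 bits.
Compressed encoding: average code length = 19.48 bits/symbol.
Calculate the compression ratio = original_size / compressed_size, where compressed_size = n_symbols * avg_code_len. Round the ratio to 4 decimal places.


original_size = n_symbols * orig_bits = 6606 * 32 = 211392 bits
compressed_size = n_symbols * avg_code_len = 6606 * 19.48 = 128684.88 bits
ratio = original_size / compressed_size = 211392 / 128684.88 = 1.6427

Compression ratio = 1.6427


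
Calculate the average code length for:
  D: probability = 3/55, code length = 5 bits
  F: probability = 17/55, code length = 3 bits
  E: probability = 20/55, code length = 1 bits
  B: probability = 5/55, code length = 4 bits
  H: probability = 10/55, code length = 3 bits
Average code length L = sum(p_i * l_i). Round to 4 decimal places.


Weighted contributions p_i * l_i:
  D: (3/55) * 5 = 15/55
  F: (17/55) * 3 = 51/55
  E: (20/55) * 1 = 20/55
  B: (5/55) * 4 = 20/55
  H: (10/55) * 3 = 30/55
Sum = (15 + 51 + 20 + 20 + 30)/55 = 136/55

L = 136/55 = 2.4727 bits/symbol


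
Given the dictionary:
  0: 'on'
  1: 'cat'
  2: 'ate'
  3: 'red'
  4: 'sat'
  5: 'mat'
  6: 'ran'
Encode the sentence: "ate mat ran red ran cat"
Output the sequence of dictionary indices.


Look up each word in the dictionary:
  'ate' -> 2
  'mat' -> 5
  'ran' -> 6
  'red' -> 3
  'ran' -> 6
  'cat' -> 1

Encoded: [2, 5, 6, 3, 6, 1]


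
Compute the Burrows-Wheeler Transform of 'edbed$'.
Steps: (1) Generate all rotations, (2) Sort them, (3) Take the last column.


Rotations (sorted):
  0: $edbed -> last char: d
  1: bed$ed -> last char: d
  2: d$edbe -> last char: e
  3: dbed$e -> last char: e
  4: ed$edb -> last char: b
  5: edbed$ -> last char: $


BWT = ddeeb$


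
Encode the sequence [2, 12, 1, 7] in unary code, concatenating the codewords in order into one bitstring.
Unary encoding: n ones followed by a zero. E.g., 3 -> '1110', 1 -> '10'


Encode each number as n ones followed by a terminating 0:
  2 -> 110 (3 bits)
  12 -> 1111111111110 (13 bits)
  1 -> 10 (2 bits)
  7 -> 11111110 (8 bits)
Total length = 3 + 13 + 2 + 8 = 26 bits.

Unary([2, 12, 1, 7]) = 11011111111111101011111110 (26 bits)


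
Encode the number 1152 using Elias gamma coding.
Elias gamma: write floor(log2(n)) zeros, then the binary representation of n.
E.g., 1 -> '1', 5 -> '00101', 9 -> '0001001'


num_bits = floor(log2(1152)) + 1 = 11
leading_zeros = num_bits - 1 = 10
binary(1152) = 10010000000

Elias gamma(1152) = '0000000000' + '10010000000' = 000000000010010000000 (21 bits)


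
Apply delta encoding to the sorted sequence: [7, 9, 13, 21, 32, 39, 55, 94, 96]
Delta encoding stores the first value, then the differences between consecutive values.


First value: 7
Deltas:
  9 - 7 = 2
  13 - 9 = 4
  21 - 13 = 8
  32 - 21 = 11
  39 - 32 = 7
  55 - 39 = 16
  94 - 55 = 39
  96 - 94 = 2


Delta encoded: [7, 2, 4, 8, 11, 7, 16, 39, 2]


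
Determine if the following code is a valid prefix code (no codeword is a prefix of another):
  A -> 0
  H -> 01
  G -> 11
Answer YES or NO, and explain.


Checking each pair (does one codeword prefix another?):
  A='0' vs H='01': prefix -- VIOLATION

NO -- this is NOT a valid prefix code. A (0) is a prefix of H (01).


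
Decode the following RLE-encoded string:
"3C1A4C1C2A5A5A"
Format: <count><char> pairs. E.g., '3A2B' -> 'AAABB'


Expanding each <count><char> pair:
  3C -> 'CCC'
  1A -> 'A'
  4C -> 'CCCC'
  1C -> 'C'
  2A -> 'AA'
  5A -> 'AAAAA'
  5A -> 'AAAAA'

Decoded = CCCACCCCCAAAAAAAAAAAA


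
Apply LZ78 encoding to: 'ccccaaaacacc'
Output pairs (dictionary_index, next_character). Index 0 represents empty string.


LZ78 encoding steps:
Dictionary: {0: ''}
Step 1: w='' (idx 0), next='c' -> output (0, 'c'), add 'c' as idx 1
Step 2: w='c' (idx 1), next='c' -> output (1, 'c'), add 'cc' as idx 2
Step 3: w='c' (idx 1), next='a' -> output (1, 'a'), add 'ca' as idx 3
Step 4: w='' (idx 0), next='a' -> output (0, 'a'), add 'a' as idx 4
Step 5: w='a' (idx 4), next='a' -> output (4, 'a'), add 'aa' as idx 5
Step 6: w='ca' (idx 3), next='c' -> output (3, 'c'), add 'cac' as idx 6
Step 7: w='c' (idx 1), end of input -> output (1, '')


Encoded: [(0, 'c'), (1, 'c'), (1, 'a'), (0, 'a'), (4, 'a'), (3, 'c'), (1, '')]


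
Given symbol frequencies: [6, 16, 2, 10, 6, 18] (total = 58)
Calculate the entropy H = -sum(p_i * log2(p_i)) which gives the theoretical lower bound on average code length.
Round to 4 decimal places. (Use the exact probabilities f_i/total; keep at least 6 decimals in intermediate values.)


Per-symbol terms -p_i * log2(p_i) with p_i = f_i/58:
  p = 6/58 = 0.103448: log2(p) = -3.273018, -p*log2(p) = 0.338588
  p = 16/58 = 0.275862: log2(p) = -1.857981, -p*log2(p) = 0.512546
  p = 2/58 = 0.034483: log2(p) = -4.857981, -p*log2(p) = 0.167517
  p = 10/58 = 0.172414: log2(p) = -2.536053, -p*log2(p) = 0.437251
  p = 6/58 = 0.103448: log2(p) = -3.273018, -p*log2(p) = 0.338588
  p = 18/58 = 0.310345: log2(p) = -1.688056, -p*log2(p) = 0.523879
H = 0.338588 + 0.512546 + 0.167517 + 0.437251 + 0.338588 + 0.523879 = 2.318369

H = 2.3184 bits/symbol


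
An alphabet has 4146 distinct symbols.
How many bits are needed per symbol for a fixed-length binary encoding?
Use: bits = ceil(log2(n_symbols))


log2(4146) = 12.0175
Bracket: 2^12 = 4096 < 4146 <= 2^13 = 8192
So ceil(log2(4146)) = 13

bits = ceil(log2(4146)) = ceil(12.0175) = 13 bits


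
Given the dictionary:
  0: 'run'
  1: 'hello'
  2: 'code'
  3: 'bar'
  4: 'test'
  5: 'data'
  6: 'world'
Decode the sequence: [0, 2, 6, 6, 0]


Look up each index in the dictionary:
  0 -> 'run'
  2 -> 'code'
  6 -> 'world'
  6 -> 'world'
  0 -> 'run'

Decoded: "run code world world run"


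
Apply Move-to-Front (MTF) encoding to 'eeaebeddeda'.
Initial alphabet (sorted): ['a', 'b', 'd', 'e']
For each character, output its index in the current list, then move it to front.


MTF encoding:
'e': index 3 in ['a', 'b', 'd', 'e'] -> ['e', 'a', 'b', 'd']
'e': index 0 in ['e', 'a', 'b', 'd'] -> ['e', 'a', 'b', 'd']
'a': index 1 in ['e', 'a', 'b', 'd'] -> ['a', 'e', 'b', 'd']
'e': index 1 in ['a', 'e', 'b', 'd'] -> ['e', 'a', 'b', 'd']
'b': index 2 in ['e', 'a', 'b', 'd'] -> ['b', 'e', 'a', 'd']
'e': index 1 in ['b', 'e', 'a', 'd'] -> ['e', 'b', 'a', 'd']
'd': index 3 in ['e', 'b', 'a', 'd'] -> ['d', 'e', 'b', 'a']
'd': index 0 in ['d', 'e', 'b', 'a'] -> ['d', 'e', 'b', 'a']
'e': index 1 in ['d', 'e', 'b', 'a'] -> ['e', 'd', 'b', 'a']
'd': index 1 in ['e', 'd', 'b', 'a'] -> ['d', 'e', 'b', 'a']
'a': index 3 in ['d', 'e', 'b', 'a'] -> ['a', 'd', 'e', 'b']


Output: [3, 0, 1, 1, 2, 1, 3, 0, 1, 1, 3]


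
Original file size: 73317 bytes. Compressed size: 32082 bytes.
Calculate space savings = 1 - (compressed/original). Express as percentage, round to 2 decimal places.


ratio = compressed/original = 32082/73317 = 0.437579
savings = 1 - ratio = 1 - 0.437579 = 0.562421
as a percentage: 0.562421 * 100 = 56.24%

Space savings = 1 - 32082/73317 = 56.24%


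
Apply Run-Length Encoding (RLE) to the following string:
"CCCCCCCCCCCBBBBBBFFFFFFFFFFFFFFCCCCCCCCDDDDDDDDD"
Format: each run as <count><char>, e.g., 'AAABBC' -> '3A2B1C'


Scanning runs left to right:
  i=0: run of 'C' x 11 -> '11C'
  i=11: run of 'B' x 6 -> '6B'
  i=17: run of 'F' x 14 -> '14F'
  i=31: run of 'C' x 8 -> '8C'
  i=39: run of 'D' x 9 -> '9D'

RLE = 11C6B14F8C9D


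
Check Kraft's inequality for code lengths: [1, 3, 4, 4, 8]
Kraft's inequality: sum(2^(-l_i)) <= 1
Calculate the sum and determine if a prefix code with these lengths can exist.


Sum = 2^(-1) + 2^(-3) + 2^(-4) + 2^(-4) + 2^(-8)
    = 0.5 + 0.125 + 0.0625 + 0.0625 + 0.00390625
    = 193/256 = 0.75390625
Since 0.75390625 <= 1, Kraft's inequality IS satisfied.
A prefix code with these lengths CAN exist.

Kraft sum = 0.75390625. Satisfied.


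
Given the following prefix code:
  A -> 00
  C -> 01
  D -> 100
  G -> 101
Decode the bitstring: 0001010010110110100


Decoding step by step:
Bits 00 -> A
Bits 01 -> C
Bits 01 -> C
Bits 00 -> A
Bits 101 -> G
Bits 101 -> G
Bits 101 -> G
Bits 00 -> A


Decoded message: ACCAGGGA


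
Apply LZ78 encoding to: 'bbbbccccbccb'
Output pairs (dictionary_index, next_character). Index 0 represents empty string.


LZ78 encoding steps:
Dictionary: {0: ''}
Step 1: w='' (idx 0), next='b' -> output (0, 'b'), add 'b' as idx 1
Step 2: w='b' (idx 1), next='b' -> output (1, 'b'), add 'bb' as idx 2
Step 3: w='b' (idx 1), next='c' -> output (1, 'c'), add 'bc' as idx 3
Step 4: w='' (idx 0), next='c' -> output (0, 'c'), add 'c' as idx 4
Step 5: w='c' (idx 4), next='c' -> output (4, 'c'), add 'cc' as idx 5
Step 6: w='bc' (idx 3), next='c' -> output (3, 'c'), add 'bcc' as idx 6
Step 7: w='b' (idx 1), end of input -> output (1, '')


Encoded: [(0, 'b'), (1, 'b'), (1, 'c'), (0, 'c'), (4, 'c'), (3, 'c'), (1, '')]


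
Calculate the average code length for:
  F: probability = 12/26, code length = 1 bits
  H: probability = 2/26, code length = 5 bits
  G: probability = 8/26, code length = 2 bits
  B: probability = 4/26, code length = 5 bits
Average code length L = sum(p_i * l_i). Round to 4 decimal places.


Weighted contributions p_i * l_i:
  F: (12/26) * 1 = 12/26
  H: (2/26) * 5 = 10/26
  G: (8/26) * 2 = 16/26
  B: (4/26) * 5 = 20/26
Sum = (12 + 10 + 16 + 20)/26 = 58/26

L = 58/26 = 2.2308 bits/symbol


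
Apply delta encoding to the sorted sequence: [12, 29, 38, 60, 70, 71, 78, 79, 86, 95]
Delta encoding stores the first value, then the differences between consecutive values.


First value: 12
Deltas:
  29 - 12 = 17
  38 - 29 = 9
  60 - 38 = 22
  70 - 60 = 10
  71 - 70 = 1
  78 - 71 = 7
  79 - 78 = 1
  86 - 79 = 7
  95 - 86 = 9


Delta encoded: [12, 17, 9, 22, 10, 1, 7, 1, 7, 9]


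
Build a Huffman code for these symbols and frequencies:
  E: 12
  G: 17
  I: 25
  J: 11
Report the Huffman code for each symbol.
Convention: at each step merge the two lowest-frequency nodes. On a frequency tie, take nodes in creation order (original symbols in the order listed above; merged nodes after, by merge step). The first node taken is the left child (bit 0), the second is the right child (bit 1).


Huffman tree construction:
Step 1: Merge J(11) + E(12) = 23
Step 2: Merge G(17) + (J+E)(23) = 40
Step 3: Merge I(25) + (G+(J+E))(40) = 65
Read each symbol's code off the tree from the root (left child = 0, right child = 1).

Codes:
  E: 111 (length 3)
  G: 10 (length 2)
  I: 0 (length 1)
  J: 110 (length 3)
Average code length: 128/65 = 1.9692 bits/symbol


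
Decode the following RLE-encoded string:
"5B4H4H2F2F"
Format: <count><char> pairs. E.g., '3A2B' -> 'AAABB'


Expanding each <count><char> pair:
  5B -> 'BBBBB'
  4H -> 'HHHH'
  4H -> 'HHHH'
  2F -> 'FF'
  2F -> 'FF'

Decoded = BBBBBHHHHHHHHFFFF


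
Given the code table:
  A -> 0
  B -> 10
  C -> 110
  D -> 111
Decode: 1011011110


Decoding:
10 -> B
110 -> C
111 -> D
10 -> B


Result: BCDB


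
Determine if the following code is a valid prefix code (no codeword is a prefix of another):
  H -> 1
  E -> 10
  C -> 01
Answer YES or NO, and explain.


Checking each pair (does one codeword prefix another?):
  H='1' vs E='10': prefix -- VIOLATION

NO -- this is NOT a valid prefix code. H (1) is a prefix of E (10).


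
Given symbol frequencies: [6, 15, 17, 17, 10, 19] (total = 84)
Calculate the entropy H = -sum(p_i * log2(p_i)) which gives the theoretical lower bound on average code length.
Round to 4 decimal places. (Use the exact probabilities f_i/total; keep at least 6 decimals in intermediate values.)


Per-symbol terms -p_i * log2(p_i) with p_i = f_i/84:
  p = 6/84 = 0.071429: log2(p) = -3.807355, -p*log2(p) = 0.271954
  p = 15/84 = 0.178571: log2(p) = -2.485427, -p*log2(p) = 0.443826
  p = 17/84 = 0.202381: log2(p) = -2.304855, -p*log2(p) = 0.466459
  p = 17/84 = 0.202381: log2(p) = -2.304855, -p*log2(p) = 0.466459
  p = 10/84 = 0.119048: log2(p) = -3.070389, -p*log2(p) = 0.365523
  p = 19/84 = 0.226190: log2(p) = -2.144390, -p*log2(p) = 0.485041
H = 0.271954 + 0.443826 + 0.466459 + 0.466459 + 0.365523 + 0.485041 = 2.499262

H = 2.4993 bits/symbol


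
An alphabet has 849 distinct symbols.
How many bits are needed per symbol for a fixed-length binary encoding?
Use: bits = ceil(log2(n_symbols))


log2(849) = 9.7296
Bracket: 2^9 = 512 < 849 <= 2^10 = 1024
So ceil(log2(849)) = 10

bits = ceil(log2(849)) = ceil(9.7296) = 10 bits


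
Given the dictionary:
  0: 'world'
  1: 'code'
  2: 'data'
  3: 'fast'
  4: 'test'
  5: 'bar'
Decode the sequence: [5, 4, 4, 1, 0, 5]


Look up each index in the dictionary:
  5 -> 'bar'
  4 -> 'test'
  4 -> 'test'
  1 -> 'code'
  0 -> 'world'
  5 -> 'bar'

Decoded: "bar test test code world bar"


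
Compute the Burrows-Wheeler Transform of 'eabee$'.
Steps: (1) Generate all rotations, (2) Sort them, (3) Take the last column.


Rotations (sorted):
  0: $eabee -> last char: e
  1: abee$e -> last char: e
  2: bee$ea -> last char: a
  3: e$eabe -> last char: e
  4: eabee$ -> last char: $
  5: ee$eab -> last char: b


BWT = eeae$b


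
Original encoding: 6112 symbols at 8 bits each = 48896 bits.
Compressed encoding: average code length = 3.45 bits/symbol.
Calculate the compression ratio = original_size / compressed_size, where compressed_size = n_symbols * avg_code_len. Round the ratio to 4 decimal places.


original_size = n_symbols * orig_bits = 6112 * 8 = 48896 bits
compressed_size = n_symbols * avg_code_len = 6112 * 3.45 = 21086.4 bits
ratio = original_size / compressed_size = 48896 / 21086.4 = 2.3188

Compression ratio = 2.3188


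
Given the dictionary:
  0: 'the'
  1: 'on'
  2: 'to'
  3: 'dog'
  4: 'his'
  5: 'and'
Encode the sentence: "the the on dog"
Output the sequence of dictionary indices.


Look up each word in the dictionary:
  'the' -> 0
  'the' -> 0
  'on' -> 1
  'dog' -> 3

Encoded: [0, 0, 1, 3]


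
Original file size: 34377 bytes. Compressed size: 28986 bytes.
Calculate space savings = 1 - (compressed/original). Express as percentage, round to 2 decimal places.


ratio = compressed/original = 28986/34377 = 0.84318
savings = 1 - ratio = 1 - 0.84318 = 0.15682
as a percentage: 0.15682 * 100 = 15.68%

Space savings = 1 - 28986/34377 = 15.68%


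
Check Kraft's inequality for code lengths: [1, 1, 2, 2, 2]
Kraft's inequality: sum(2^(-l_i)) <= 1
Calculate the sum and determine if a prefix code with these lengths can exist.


Sum = 2^(-1) + 2^(-1) + 2^(-2) + 2^(-2) + 2^(-2)
    = 0.5 + 0.5 + 0.25 + 0.25 + 0.25
    = 7/4 = 1.75
Since 1.75 > 1, Kraft's inequality is NOT satisfied.
A prefix code with these lengths CANNOT exist.

Kraft sum = 1.75. Not satisfied.


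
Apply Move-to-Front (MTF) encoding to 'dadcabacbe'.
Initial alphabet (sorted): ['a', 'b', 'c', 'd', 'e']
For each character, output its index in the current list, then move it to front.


MTF encoding:
'd': index 3 in ['a', 'b', 'c', 'd', 'e'] -> ['d', 'a', 'b', 'c', 'e']
'a': index 1 in ['d', 'a', 'b', 'c', 'e'] -> ['a', 'd', 'b', 'c', 'e']
'd': index 1 in ['a', 'd', 'b', 'c', 'e'] -> ['d', 'a', 'b', 'c', 'e']
'c': index 3 in ['d', 'a', 'b', 'c', 'e'] -> ['c', 'd', 'a', 'b', 'e']
'a': index 2 in ['c', 'd', 'a', 'b', 'e'] -> ['a', 'c', 'd', 'b', 'e']
'b': index 3 in ['a', 'c', 'd', 'b', 'e'] -> ['b', 'a', 'c', 'd', 'e']
'a': index 1 in ['b', 'a', 'c', 'd', 'e'] -> ['a', 'b', 'c', 'd', 'e']
'c': index 2 in ['a', 'b', 'c', 'd', 'e'] -> ['c', 'a', 'b', 'd', 'e']
'b': index 2 in ['c', 'a', 'b', 'd', 'e'] -> ['b', 'c', 'a', 'd', 'e']
'e': index 4 in ['b', 'c', 'a', 'd', 'e'] -> ['e', 'b', 'c', 'a', 'd']


Output: [3, 1, 1, 3, 2, 3, 1, 2, 2, 4]


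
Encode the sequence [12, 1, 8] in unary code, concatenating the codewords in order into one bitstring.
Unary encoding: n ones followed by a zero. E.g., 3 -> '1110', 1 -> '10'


Encode each number as n ones followed by a terminating 0:
  12 -> 1111111111110 (13 bits)
  1 -> 10 (2 bits)
  8 -> 111111110 (9 bits)
Total length = 13 + 2 + 9 = 24 bits.

Unary([12, 1, 8]) = 111111111111010111111110 (24 bits)


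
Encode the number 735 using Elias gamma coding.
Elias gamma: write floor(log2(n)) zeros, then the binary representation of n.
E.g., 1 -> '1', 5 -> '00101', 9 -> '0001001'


num_bits = floor(log2(735)) + 1 = 10
leading_zeros = num_bits - 1 = 9
binary(735) = 1011011111

Elias gamma(735) = '000000000' + '1011011111' = 0000000001011011111 (19 bits)


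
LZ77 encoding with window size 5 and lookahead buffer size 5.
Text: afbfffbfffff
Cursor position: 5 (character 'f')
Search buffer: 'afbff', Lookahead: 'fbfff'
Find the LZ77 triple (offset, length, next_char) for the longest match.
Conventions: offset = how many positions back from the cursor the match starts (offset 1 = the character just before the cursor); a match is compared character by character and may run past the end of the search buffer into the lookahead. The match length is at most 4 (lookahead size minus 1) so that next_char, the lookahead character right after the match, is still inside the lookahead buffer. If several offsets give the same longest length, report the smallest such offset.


Try each offset into the search buffer:
  offset=1 (pos 4, char 'f'): match length 1
  offset=2 (pos 3, char 'f'): match length 1
  offset=3 (pos 2, char 'b'): match length 0
  offset=4 (pos 1, char 'f'): match length 4
  offset=5 (pos 0, char 'a'): match length 0
Longest match has length 4 at offset 4.
next_char = character at position 5 + 4 = 9 -> 'f'

Best match: offset=4, length=4 (matching 'fbff' starting at position 1)
LZ77 triple: (4, 4, 'f')


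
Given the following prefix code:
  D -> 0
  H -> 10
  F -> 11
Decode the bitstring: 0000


Decoding step by step:
Bits 0 -> D
Bits 0 -> D
Bits 0 -> D
Bits 0 -> D


Decoded message: DDDD


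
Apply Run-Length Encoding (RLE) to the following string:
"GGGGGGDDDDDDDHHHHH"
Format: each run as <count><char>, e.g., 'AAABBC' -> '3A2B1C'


Scanning runs left to right:
  i=0: run of 'G' x 6 -> '6G'
  i=6: run of 'D' x 7 -> '7D'
  i=13: run of 'H' x 5 -> '5H'

RLE = 6G7D5H


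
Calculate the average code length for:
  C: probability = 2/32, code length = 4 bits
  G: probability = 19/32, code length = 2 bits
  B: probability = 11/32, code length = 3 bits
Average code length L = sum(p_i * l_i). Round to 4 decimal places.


Weighted contributions p_i * l_i:
  C: (2/32) * 4 = 8/32
  G: (19/32) * 2 = 38/32
  B: (11/32) * 3 = 33/32
Sum = (8 + 38 + 33)/32 = 79/32

L = 79/32 = 2.4688 bits/symbol


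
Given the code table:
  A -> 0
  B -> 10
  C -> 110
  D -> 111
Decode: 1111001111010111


Decoding:
111 -> D
10 -> B
0 -> A
111 -> D
10 -> B
10 -> B
111 -> D


Result: DBADBBD


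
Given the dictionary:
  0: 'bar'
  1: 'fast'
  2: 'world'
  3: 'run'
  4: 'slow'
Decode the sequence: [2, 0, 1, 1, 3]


Look up each index in the dictionary:
  2 -> 'world'
  0 -> 'bar'
  1 -> 'fast'
  1 -> 'fast'
  3 -> 'run'

Decoded: "world bar fast fast run"


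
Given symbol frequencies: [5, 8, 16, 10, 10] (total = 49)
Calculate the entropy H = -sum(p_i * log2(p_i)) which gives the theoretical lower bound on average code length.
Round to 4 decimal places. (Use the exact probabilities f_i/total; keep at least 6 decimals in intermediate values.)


Per-symbol terms -p_i * log2(p_i) with p_i = f_i/49:
  p = 5/49 = 0.102041: log2(p) = -3.292782, -p*log2(p) = 0.335998
  p = 8/49 = 0.163265: log2(p) = -2.614710, -p*log2(p) = 0.426891
  p = 16/49 = 0.326531: log2(p) = -1.614710, -p*log2(p) = 0.527252
  p = 10/49 = 0.204082: log2(p) = -2.292782, -p*log2(p) = 0.467915
  p = 10/49 = 0.204082: log2(p) = -2.292782, -p*log2(p) = 0.467915
H = 0.335998 + 0.426891 + 0.527252 + 0.467915 + 0.467915 = 2.225971

H = 2.226 bits/symbol


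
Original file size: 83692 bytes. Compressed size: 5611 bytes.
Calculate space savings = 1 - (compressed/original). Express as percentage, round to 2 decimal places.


ratio = compressed/original = 5611/83692 = 0.067043
savings = 1 - ratio = 1 - 0.067043 = 0.932957
as a percentage: 0.932957 * 100 = 93.3%

Space savings = 1 - 5611/83692 = 93.3%


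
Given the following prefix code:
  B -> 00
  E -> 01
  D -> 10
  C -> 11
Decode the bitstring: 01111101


Decoding step by step:
Bits 01 -> E
Bits 11 -> C
Bits 11 -> C
Bits 01 -> E


Decoded message: ECCE


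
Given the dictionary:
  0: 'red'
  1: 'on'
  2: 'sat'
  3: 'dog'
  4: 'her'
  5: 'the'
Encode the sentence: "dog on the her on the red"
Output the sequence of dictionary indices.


Look up each word in the dictionary:
  'dog' -> 3
  'on' -> 1
  'the' -> 5
  'her' -> 4
  'on' -> 1
  'the' -> 5
  'red' -> 0

Encoded: [3, 1, 5, 4, 1, 5, 0]


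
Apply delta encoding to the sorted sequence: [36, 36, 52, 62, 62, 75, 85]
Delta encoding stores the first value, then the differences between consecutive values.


First value: 36
Deltas:
  36 - 36 = 0
  52 - 36 = 16
  62 - 52 = 10
  62 - 62 = 0
  75 - 62 = 13
  85 - 75 = 10


Delta encoded: [36, 0, 16, 10, 0, 13, 10]


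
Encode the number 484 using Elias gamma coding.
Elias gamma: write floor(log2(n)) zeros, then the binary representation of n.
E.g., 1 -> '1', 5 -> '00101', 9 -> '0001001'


num_bits = floor(log2(484)) + 1 = 9
leading_zeros = num_bits - 1 = 8
binary(484) = 111100100

Elias gamma(484) = '00000000' + '111100100' = 00000000111100100 (17 bits)


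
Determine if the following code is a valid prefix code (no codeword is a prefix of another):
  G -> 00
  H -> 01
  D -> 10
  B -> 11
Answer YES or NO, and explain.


Checking each pair (does one codeword prefix another?):
  G='00' vs H='01': no prefix
  G='00' vs D='10': no prefix
  G='00' vs B='11': no prefix
  H='01' vs G='00': no prefix
  H='01' vs D='10': no prefix
  H='01' vs B='11': no prefix
  D='10' vs G='00': no prefix
  D='10' vs H='01': no prefix
  D='10' vs B='11': no prefix
  B='11' vs G='00': no prefix
  B='11' vs H='01': no prefix
  B='11' vs D='10': no prefix
No violation found over all pairs.

YES -- this is a valid prefix code. No codeword is a prefix of any other codeword.


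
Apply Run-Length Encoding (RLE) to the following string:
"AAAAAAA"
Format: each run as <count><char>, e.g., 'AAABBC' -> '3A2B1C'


Scanning runs left to right:
  i=0: run of 'A' x 7 -> '7A'

RLE = 7A


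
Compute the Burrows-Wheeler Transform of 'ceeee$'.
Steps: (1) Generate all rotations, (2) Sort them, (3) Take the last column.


Rotations (sorted):
  0: $ceeee -> last char: e
  1: ceeee$ -> last char: $
  2: e$ceee -> last char: e
  3: ee$cee -> last char: e
  4: eee$ce -> last char: e
  5: eeee$c -> last char: c


BWT = e$eeec


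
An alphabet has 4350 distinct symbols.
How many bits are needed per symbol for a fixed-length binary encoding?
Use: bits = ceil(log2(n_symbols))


log2(4350) = 12.0868
Bracket: 2^12 = 4096 < 4350 <= 2^13 = 8192
So ceil(log2(4350)) = 13

bits = ceil(log2(4350)) = ceil(12.0868) = 13 bits


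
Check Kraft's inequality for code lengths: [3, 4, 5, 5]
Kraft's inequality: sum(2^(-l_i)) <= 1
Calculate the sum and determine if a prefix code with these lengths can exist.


Sum = 2^(-3) + 2^(-4) + 2^(-5) + 2^(-5)
    = 0.125 + 0.0625 + 0.03125 + 0.03125
    = 8/32 = 0.25
Since 0.25 <= 1, Kraft's inequality IS satisfied.
A prefix code with these lengths CAN exist.

Kraft sum = 0.25. Satisfied.


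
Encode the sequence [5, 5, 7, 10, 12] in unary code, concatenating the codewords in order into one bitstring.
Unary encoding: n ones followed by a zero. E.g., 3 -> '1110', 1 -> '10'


Encode each number as n ones followed by a terminating 0:
  5 -> 111110 (6 bits)
  5 -> 111110 (6 bits)
  7 -> 11111110 (8 bits)
  10 -> 11111111110 (11 bits)
  12 -> 1111111111110 (13 bits)
Total length = 6 + 6 + 8 + 11 + 13 = 44 bits.

Unary([5, 5, 7, 10, 12]) = 11111011111011111110111111111101111111111110 (44 bits)


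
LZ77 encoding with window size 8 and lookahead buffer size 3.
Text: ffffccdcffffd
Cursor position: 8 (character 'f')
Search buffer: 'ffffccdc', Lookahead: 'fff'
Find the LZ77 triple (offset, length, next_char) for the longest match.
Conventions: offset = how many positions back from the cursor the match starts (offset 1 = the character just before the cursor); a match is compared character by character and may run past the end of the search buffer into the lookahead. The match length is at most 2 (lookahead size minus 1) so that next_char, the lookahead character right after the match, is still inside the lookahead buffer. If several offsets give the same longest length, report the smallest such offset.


Try each offset into the search buffer:
  offset=1 (pos 7, char 'c'): match length 0
  offset=2 (pos 6, char 'd'): match length 0
  offset=3 (pos 5, char 'c'): match length 0
  offset=4 (pos 4, char 'c'): match length 0
  offset=5 (pos 3, char 'f'): match length 1
  offset=6 (pos 2, char 'f'): match length 2
  offset=7 (pos 1, char 'f'): match length 2
  offset=8 (pos 0, char 'f'): match length 2
Longest match has length 2, found at offsets 6, 7, 8; take the smallest, offset 6.
next_char = character at position 8 + 2 = 10 -> 'f'

Best match: offset=6, length=2 (matching 'ff' starting at position 2)
LZ77 triple: (6, 2, 'f')
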